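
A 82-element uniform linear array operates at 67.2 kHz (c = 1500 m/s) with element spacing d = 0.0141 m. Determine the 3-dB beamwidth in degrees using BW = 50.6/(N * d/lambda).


Step 1: lambda = 1500/67200 = 0.02232 m
Step 2: d/lambda = 0.0141/0.02232 = 0.6317
Step 3: BW = 50.6/(N * d/lambda) = 50.6/(82 * 0.6317) = 0.98

0.98 deg


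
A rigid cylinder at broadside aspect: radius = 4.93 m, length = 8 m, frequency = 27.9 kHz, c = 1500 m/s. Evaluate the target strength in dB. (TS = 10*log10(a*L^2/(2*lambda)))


lambda = 1500/27900 = 0.05376 m
TS = 10*log10(4.93*8^2/(2*0.05376)) = 34.68

34.68 dB


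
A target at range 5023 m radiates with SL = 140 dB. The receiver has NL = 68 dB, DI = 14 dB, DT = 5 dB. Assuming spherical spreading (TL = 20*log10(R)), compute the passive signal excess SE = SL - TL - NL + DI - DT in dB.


6.98 dB


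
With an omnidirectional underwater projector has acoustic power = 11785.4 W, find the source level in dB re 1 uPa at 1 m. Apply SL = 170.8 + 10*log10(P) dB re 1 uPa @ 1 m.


SL = 170.8 + 10*log10(11785.4) = 170.8 + 40.71 = 211.51

211.51 dB


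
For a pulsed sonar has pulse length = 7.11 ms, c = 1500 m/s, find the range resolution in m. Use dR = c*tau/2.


dR = c*tau/2 = 1500 * 7.11e-3 / 2 = 5.3325

5.3325 m


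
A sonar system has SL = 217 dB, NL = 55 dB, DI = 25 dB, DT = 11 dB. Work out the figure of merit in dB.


FOM = SL - NL + DI - DT = 217 - 55 + 25 - 11 = 176

176 dB


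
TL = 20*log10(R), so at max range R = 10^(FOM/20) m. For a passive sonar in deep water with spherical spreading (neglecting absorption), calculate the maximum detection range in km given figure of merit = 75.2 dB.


At max range FOM = TL, so 20*log10(R) = 75.2
R = 10^(75.2/20) = 5754.4 m = 5.75 km

5.75 km


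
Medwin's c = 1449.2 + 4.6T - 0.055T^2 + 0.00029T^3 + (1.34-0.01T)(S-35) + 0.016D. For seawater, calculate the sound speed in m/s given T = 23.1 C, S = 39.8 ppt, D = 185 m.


c = 1449.2 + 4.6*23.1 - 0.055*23.1^2 + 0.00029*23.1^3 + (1.34 - 0.01*23.1)*(39.8 - 35) + 0.016*185 = 1537.97

1537.97 m/s


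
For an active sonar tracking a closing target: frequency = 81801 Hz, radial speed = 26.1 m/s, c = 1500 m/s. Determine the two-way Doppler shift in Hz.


fd = 2*f*v/c = 2 * 81801 * 26.1 / 1500 = 2846.67

2846.67 Hz


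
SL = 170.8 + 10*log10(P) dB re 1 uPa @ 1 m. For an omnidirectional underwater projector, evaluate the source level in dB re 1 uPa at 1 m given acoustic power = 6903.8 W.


SL = 170.8 + 10*log10(6903.8) = 170.8 + 38.39 = 209.19

209.19 dB


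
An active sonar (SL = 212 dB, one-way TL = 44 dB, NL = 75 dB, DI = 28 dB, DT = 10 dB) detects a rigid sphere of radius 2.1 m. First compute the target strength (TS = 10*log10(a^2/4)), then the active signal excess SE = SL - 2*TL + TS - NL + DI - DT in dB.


Step 1: TS = 10*log10(2.1^2/4) = 0.42 dB
Step 2: SE = SL - 2*TL + TS - NL + DI - DT = 212 - 2*44 + (0.42) - 75 + 28 - 10 = 67.42

67.42 dB


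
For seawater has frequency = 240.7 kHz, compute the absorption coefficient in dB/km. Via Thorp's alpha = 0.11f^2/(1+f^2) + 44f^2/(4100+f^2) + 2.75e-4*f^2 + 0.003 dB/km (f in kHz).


f^2 = 57936.49
alpha = 0.11*57936.49/(1+57936.49) + 44*57936.49/(4100+57936.49) + 2.75e-4*57936.49 + 0.003 = 57.138

57.138 dB/km


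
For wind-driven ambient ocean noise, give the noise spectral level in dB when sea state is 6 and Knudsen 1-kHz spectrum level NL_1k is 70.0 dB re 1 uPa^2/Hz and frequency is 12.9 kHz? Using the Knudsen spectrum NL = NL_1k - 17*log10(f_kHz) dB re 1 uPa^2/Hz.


NL = NL_1k - 17*log10(f_kHz) = 70.0 - 17*log10(12.9) = 70.0 - (18.88) = 51.12

51.12 dB


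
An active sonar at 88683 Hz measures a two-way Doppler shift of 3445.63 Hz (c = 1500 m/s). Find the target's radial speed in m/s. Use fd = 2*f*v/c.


From fd = 2*f*v/c, v = c*fd/(2*f) = 1500 * 3445.63 / (2*88683) = 29.14

29.14 m/s


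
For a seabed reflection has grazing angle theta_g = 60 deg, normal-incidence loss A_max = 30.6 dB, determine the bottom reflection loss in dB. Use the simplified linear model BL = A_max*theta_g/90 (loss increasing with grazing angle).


20.4 dB


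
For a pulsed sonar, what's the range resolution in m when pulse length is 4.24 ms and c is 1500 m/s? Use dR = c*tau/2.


3.18 m


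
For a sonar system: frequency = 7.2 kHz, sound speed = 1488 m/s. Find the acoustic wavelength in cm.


20.67 cm


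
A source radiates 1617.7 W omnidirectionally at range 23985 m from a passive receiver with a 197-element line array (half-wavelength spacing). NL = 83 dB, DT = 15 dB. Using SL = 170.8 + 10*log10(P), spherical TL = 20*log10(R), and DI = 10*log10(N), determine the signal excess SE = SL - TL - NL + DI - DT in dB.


Step 1: SL = 170.8 + 10*log10(1617.7) = 202.89 dB
Step 2: TL = 20*log10(23985) = 87.6 dB
Step 3: DI = 10*log10(197) = 22.94 dB
Step 4: SE = SL - TL - NL + DI - DT = 202.89 - 87.6 - 83 + 22.94 - 15 = 40.23

40.23 dB


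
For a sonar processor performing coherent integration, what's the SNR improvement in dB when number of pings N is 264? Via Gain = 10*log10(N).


Gain = 10*log10(264) = 24.22

24.22 dB


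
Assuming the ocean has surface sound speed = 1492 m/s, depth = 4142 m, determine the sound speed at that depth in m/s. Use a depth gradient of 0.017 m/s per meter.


1562.414 m/s


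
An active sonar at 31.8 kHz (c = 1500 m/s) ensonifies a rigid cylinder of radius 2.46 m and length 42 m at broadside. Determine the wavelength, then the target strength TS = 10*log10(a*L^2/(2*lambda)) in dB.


Step 1: lambda = c/f = 1500/31800 = 0.04717 m
Step 2: TS = 10*log10(a*L^2/(2*lambda)) = 10*log10(2.46*42^2/(2*0.04717)) = 46.63

46.63 dB


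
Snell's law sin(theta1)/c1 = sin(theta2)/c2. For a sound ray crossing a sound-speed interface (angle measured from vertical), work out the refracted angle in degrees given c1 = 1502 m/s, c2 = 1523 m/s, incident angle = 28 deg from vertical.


sin(theta2) = (c2/c1)*sin(theta1) = (1523/1502)*sin(28 deg) = 0.47604
theta2 = arcsin(0.47604) = 28.43

28.43 deg


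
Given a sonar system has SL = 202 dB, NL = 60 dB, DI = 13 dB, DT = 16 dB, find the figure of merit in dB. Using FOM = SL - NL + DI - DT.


FOM = SL - NL + DI - DT = 202 - 60 + 13 - 16 = 139

139 dB


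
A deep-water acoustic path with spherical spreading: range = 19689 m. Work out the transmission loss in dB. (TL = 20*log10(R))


TL = 20*log10(19689) = 85.88

85.88 dB


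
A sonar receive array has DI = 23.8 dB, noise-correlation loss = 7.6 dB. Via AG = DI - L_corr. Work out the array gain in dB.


AG = DI - L_corr = 23.8 - 7.6 = 16.2

16.2 dB


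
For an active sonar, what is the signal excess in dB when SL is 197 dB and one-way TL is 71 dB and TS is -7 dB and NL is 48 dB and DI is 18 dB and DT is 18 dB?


SE = SL - 2*TL + TS - NL + DI - DT = 197 - 2*71 + (-7) - 48 + 18 - 18 = 0

0 dB


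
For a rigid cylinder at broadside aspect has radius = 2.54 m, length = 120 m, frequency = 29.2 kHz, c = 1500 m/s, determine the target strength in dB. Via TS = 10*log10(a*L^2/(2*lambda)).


lambda = 1500/29200 = 0.05137 m
TS = 10*log10(2.54*120^2/(2*0.05137)) = 55.51

55.51 dB


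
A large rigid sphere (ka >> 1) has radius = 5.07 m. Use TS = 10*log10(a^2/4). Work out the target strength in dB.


8.08 dB


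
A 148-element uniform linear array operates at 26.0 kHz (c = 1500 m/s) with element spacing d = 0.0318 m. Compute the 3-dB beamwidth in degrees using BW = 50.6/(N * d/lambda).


Step 1: lambda = 1500/26000 = 0.05769 m
Step 2: d/lambda = 0.0318/0.05769 = 0.5512
Step 3: BW = 50.6/(N * d/lambda) = 50.6/(148 * 0.5512) = 0.62

0.62 deg


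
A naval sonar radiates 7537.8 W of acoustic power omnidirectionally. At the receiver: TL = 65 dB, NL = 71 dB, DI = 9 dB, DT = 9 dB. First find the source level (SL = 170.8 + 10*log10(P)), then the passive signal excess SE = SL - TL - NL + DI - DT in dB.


Step 1: SL = 170.8 + 10*log10(7537.8) = 209.57 dB
Step 2: SE = SL - TL - NL + DI - DT = 209.57 - 65 - 71 + 9 - 9 = 73.57

73.57 dB


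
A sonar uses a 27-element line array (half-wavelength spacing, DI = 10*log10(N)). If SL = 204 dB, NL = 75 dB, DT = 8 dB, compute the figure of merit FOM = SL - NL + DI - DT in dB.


Step 1: DI = 10*log10(27) = 14.31 dB
Step 2: FOM = SL - NL + DI - DT = 204 - 75 + 14.31 - 8 = 135.31

135.31 dB


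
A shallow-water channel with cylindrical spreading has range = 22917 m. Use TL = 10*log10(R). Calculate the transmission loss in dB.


TL = 10*log10(22917) = 43.6

43.6 dB


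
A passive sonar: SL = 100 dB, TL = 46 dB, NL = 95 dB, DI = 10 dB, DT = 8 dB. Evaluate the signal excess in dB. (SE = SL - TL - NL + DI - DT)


SE = SL - TL - NL + DI - DT = 100 - 46 - 95 + 10 - 8 = -39

-39 dB


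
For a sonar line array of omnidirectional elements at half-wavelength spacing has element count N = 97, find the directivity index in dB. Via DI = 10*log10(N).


DI = 10*log10(97) = 19.87

19.87 dB


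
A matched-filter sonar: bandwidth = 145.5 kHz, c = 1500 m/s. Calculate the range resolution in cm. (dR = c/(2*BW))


0.52 cm


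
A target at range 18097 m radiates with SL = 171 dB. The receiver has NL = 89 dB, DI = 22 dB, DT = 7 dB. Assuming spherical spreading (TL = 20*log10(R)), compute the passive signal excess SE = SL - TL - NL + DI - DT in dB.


Step 1: TL = 20*log10(18097) = 85.15 dB
Step 2: SE = 171 - 85.15 - 89 + 22 - 7 = 11.85

11.85 dB


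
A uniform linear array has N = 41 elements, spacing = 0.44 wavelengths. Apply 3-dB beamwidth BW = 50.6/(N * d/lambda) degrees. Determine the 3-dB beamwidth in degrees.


BW = 50.6 / (41 * 0.44) = 50.6 / 18.04 = 2.8

2.8 deg


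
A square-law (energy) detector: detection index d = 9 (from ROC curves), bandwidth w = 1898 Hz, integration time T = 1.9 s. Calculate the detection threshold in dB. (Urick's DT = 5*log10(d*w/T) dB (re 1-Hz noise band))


DT = 5*log10(d*w/T) = 5*log10(9 * 1898 / 1.9) = 5*log10(8990.53) = 19.77

19.77 dB


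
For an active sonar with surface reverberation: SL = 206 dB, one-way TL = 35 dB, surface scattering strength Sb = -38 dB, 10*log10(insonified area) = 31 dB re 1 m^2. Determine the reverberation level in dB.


RL = SL - 2*TL + Sb + 10*log10(A) = 206 - 2*35 + (-38) + 31 = 129

129 dB


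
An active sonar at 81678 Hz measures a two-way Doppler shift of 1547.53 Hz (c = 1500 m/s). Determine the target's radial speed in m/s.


14.21 m/s


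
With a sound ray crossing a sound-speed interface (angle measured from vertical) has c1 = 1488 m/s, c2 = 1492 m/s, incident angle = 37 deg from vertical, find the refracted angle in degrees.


sin(theta2) = (c2/c1)*sin(theta1) = (1492/1488)*sin(37 deg) = 0.60343
theta2 = arcsin(0.60343) = 37.12

37.12 deg


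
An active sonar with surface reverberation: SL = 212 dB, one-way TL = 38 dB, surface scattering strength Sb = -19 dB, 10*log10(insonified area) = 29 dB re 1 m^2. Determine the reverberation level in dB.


RL = SL - 2*TL + Sb + 10*log10(A) = 212 - 2*38 + (-19) + 29 = 146

146 dB


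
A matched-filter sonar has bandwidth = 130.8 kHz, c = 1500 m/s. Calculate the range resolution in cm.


0.57 cm


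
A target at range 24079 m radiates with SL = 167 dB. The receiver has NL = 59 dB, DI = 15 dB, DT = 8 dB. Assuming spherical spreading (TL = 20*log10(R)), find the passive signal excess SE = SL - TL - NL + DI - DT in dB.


Step 1: TL = 20*log10(24079) = 87.63 dB
Step 2: SE = 167 - 87.63 - 59 + 15 - 8 = 27.37

27.37 dB


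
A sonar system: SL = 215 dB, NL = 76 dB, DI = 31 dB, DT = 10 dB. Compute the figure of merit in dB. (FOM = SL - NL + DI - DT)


FOM = SL - NL + DI - DT = 215 - 76 + 31 - 10 = 160

160 dB


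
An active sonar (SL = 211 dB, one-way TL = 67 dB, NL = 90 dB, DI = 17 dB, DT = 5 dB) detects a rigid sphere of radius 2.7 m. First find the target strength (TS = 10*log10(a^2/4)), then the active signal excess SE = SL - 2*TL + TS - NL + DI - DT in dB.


Step 1: TS = 10*log10(2.7^2/4) = 2.61 dB
Step 2: SE = SL - 2*TL + TS - NL + DI - DT = 211 - 2*67 + (2.61) - 90 + 17 - 5 = 1.61

1.61 dB


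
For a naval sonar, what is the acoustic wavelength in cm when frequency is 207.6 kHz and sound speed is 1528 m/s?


lambda = c/f = 1528 / 207600 = 0.0074 m = 0.74 cm

0.74 cm


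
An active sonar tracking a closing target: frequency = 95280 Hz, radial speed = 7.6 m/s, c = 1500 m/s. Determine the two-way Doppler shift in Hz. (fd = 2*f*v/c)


965.5 Hz


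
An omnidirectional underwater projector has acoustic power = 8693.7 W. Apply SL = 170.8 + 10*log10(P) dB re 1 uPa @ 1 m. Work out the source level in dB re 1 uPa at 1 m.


210.19 dB


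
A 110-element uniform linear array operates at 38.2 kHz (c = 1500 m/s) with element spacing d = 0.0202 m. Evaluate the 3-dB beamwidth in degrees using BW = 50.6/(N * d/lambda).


Step 1: lambda = 1500/38200 = 0.03927 m
Step 2: d/lambda = 0.0202/0.03927 = 0.5144
Step 3: BW = 50.6/(N * d/lambda) = 50.6/(110 * 0.5144) = 0.89

0.89 deg


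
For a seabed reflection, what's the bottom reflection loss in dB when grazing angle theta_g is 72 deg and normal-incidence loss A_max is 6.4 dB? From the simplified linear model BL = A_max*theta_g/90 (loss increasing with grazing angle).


BL = A_max * theta_g / 90 = 6.4 * 72 / 90 = 5.12

5.12 dB


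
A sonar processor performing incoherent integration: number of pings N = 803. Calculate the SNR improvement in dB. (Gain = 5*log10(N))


Gain = 5*log10(803) = 14.52

14.52 dB


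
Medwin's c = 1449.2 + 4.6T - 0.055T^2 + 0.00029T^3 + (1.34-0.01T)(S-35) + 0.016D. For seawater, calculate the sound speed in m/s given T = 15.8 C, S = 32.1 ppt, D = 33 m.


c = 1449.2 + 4.6*15.8 - 0.055*15.8^2 + 0.00029*15.8^3 + (1.34 - 0.01*15.8)*(32.1 - 35) + 0.016*33 = 1506.39

1506.39 m/s


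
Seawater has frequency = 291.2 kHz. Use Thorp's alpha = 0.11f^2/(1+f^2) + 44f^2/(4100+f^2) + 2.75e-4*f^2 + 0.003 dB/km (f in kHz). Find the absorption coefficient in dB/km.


f^2 = 84797.44
alpha = 0.11*84797.44/(1+84797.44) + 44*84797.44/(4100+84797.44) + 2.75e-4*84797.44 + 0.003 = 65.403

65.403 dB/km


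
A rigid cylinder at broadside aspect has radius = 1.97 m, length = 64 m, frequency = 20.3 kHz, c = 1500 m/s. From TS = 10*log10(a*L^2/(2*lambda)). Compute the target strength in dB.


47.37 dB


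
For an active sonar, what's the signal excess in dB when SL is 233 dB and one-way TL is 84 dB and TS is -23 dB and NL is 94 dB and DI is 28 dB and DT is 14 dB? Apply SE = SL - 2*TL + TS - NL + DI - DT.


SE = SL - 2*TL + TS - NL + DI - DT = 233 - 2*84 + (-23) - 94 + 28 - 14 = -38

-38 dB


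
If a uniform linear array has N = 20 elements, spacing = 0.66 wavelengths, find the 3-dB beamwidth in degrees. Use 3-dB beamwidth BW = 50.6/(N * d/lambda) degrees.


3.83 deg


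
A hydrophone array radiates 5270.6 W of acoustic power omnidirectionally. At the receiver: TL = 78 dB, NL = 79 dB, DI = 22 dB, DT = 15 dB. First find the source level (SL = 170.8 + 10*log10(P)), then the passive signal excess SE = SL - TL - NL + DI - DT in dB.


Step 1: SL = 170.8 + 10*log10(5270.6) = 208.02 dB
Step 2: SE = SL - TL - NL + DI - DT = 208.02 - 78 - 79 + 22 - 15 = 58.02

58.02 dB


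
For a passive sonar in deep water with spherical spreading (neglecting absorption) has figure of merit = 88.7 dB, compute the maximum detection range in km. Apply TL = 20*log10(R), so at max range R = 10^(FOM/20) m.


At max range FOM = TL, so 20*log10(R) = 88.7
R = 10^(88.7/20) = 27227.01 m = 27.23 km

27.23 km


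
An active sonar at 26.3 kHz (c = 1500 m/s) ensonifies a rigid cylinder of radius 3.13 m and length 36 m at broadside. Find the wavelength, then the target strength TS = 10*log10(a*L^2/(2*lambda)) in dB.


Step 1: lambda = c/f = 1500/26300 = 0.05703 m
Step 2: TS = 10*log10(a*L^2/(2*lambda)) = 10*log10(3.13*36^2/(2*0.05703)) = 45.51

45.51 dB


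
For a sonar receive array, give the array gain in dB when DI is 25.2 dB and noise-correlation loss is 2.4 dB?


22.8 dB


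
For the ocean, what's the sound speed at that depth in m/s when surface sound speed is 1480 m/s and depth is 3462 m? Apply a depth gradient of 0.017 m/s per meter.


c = 1480 + 0.017 * 3462 = 1538.854

1538.854 m/s


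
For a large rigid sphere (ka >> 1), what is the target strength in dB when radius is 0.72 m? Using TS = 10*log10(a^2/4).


TS = 10*log10(0.72^2 / 4) = 10*log10(0.1296) = -8.87

-8.87 dB


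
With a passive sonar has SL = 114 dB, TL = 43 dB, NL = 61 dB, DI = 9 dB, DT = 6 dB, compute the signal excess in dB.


13 dB


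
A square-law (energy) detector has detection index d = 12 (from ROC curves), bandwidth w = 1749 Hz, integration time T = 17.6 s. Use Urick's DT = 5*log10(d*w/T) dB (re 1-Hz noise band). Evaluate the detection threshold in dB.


DT = 5*log10(d*w/T) = 5*log10(12 * 1749 / 17.6) = 5*log10(1192.5) = 15.38

15.38 dB


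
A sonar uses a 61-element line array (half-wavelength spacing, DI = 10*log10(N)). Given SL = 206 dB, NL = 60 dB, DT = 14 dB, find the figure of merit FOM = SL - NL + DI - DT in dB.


Step 1: DI = 10*log10(61) = 17.85 dB
Step 2: FOM = SL - NL + DI - DT = 206 - 60 + 17.85 - 14 = 149.85

149.85 dB


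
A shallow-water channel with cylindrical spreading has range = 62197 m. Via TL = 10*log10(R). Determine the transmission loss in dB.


TL = 10*log10(62197) = 47.94

47.94 dB


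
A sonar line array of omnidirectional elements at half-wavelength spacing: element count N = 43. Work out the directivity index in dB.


DI = 10*log10(43) = 16.33

16.33 dB


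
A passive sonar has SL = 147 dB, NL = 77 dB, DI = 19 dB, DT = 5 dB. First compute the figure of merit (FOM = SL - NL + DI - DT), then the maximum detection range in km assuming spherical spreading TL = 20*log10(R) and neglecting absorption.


Step 1: FOM = SL - NL + DI - DT = 147 - 77 + 19 - 5 = 84 dB
Step 2: at max range FOM = TL = 20*log10(R), so R = 10^(84/20) = 15848.93 m = 15.85 km

15.85 km


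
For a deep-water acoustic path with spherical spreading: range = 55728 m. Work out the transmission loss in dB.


TL = 20*log10(55728) = 94.92

94.92 dB


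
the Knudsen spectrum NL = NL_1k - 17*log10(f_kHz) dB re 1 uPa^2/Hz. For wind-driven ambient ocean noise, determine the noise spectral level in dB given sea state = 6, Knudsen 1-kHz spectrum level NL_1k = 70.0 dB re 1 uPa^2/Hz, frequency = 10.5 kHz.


52.64 dB


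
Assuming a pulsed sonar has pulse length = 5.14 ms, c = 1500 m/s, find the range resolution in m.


3.855 m


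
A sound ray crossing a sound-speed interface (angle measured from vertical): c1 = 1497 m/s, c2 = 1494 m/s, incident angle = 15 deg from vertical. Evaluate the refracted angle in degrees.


sin(theta2) = (c2/c1)*sin(theta1) = (1494/1497)*sin(15 deg) = 0.2583
theta2 = arcsin(0.2583) = 14.97

14.97 deg


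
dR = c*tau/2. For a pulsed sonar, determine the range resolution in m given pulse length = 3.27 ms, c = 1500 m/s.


2.4525 m


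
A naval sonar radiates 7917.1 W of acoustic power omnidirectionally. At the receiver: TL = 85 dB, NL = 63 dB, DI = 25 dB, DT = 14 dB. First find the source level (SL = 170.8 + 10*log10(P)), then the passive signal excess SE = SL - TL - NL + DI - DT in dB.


Step 1: SL = 170.8 + 10*log10(7917.1) = 209.79 dB
Step 2: SE = SL - TL - NL + DI - DT = 209.79 - 85 - 63 + 25 - 14 = 72.79

72.79 dB


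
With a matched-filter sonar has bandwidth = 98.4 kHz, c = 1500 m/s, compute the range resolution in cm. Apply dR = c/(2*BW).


dR = c/(2*BW) = 1500 / (2 * 98.4e3) = 0.0076 m = 0.76 cm

0.76 cm


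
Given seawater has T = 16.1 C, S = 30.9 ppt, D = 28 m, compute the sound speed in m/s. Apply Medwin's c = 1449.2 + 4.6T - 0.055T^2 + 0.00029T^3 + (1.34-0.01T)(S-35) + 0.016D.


c = 1449.2 + 4.6*16.1 - 0.055*16.1^2 + 0.00029*16.1^3 + (1.34 - 0.01*16.1)*(30.9 - 35) + 0.016*28 = 1505.83

1505.83 m/s


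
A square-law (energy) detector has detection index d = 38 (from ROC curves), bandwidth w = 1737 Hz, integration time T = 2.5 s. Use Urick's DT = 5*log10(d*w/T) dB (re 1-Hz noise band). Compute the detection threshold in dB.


22.11 dB


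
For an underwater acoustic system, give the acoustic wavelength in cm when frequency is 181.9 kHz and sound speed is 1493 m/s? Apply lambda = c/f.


lambda = c/f = 1493 / 181900 = 0.0082 m = 0.82 cm

0.82 cm


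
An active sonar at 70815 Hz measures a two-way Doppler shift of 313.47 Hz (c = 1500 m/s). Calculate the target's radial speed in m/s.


From fd = 2*f*v/c, v = c*fd/(2*f) = 1500 * 313.47 / (2*70815) = 3.32

3.32 m/s


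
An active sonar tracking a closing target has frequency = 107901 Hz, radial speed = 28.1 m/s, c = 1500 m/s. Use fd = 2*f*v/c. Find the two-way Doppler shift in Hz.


fd = 2*f*v/c = 2 * 107901 * 28.1 / 1500 = 4042.69

4042.69 Hz


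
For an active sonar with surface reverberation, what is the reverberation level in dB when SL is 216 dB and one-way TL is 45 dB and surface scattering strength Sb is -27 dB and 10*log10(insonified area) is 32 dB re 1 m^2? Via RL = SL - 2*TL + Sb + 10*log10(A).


RL = SL - 2*TL + Sb + 10*log10(A) = 216 - 2*45 + (-27) + 32 = 131

131 dB


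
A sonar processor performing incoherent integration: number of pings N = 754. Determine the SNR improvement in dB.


14.39 dB


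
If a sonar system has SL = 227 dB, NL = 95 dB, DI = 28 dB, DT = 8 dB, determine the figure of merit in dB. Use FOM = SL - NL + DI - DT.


FOM = SL - NL + DI - DT = 227 - 95 + 28 - 8 = 152

152 dB


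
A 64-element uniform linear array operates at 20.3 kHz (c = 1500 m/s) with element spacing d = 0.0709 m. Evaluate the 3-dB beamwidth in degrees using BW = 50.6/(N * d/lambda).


Step 1: lambda = 1500/20300 = 0.07389 m
Step 2: d/lambda = 0.0709/0.07389 = 0.9595
Step 3: BW = 50.6/(N * d/lambda) = 50.6/(64 * 0.9595) = 0.82

0.82 deg


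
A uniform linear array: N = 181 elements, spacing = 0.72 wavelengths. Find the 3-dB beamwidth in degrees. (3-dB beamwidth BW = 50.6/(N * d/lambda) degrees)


BW = 50.6 / (181 * 0.72) = 50.6 / 130.32 = 0.39

0.39 deg


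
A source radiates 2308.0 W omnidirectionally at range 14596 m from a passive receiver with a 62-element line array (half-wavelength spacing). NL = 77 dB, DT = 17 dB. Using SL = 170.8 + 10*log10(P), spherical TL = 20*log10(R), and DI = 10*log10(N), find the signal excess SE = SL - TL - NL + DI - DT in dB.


Step 1: SL = 170.8 + 10*log10(2308.0) = 204.43 dB
Step 2: TL = 20*log10(14596) = 83.28 dB
Step 3: DI = 10*log10(62) = 17.92 dB
Step 4: SE = SL - TL - NL + DI - DT = 204.43 - 83.28 - 77 + 17.92 - 17 = 45.07

45.07 dB


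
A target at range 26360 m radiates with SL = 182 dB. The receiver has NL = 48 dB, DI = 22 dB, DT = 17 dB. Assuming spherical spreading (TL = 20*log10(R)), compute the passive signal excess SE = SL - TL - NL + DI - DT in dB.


Step 1: TL = 20*log10(26360) = 88.42 dB
Step 2: SE = 182 - 88.42 - 48 + 22 - 17 = 50.58

50.58 dB


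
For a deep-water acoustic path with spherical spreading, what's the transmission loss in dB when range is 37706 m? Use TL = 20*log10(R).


TL = 20*log10(37706) = 91.53

91.53 dB


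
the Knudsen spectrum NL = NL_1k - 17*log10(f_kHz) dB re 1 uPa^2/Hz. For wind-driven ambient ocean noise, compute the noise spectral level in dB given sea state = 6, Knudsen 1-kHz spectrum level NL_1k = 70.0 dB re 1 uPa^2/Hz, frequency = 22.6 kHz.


NL = NL_1k - 17*log10(f_kHz) = 70.0 - 17*log10(22.6) = 70.0 - (23.02) = 46.98

46.98 dB


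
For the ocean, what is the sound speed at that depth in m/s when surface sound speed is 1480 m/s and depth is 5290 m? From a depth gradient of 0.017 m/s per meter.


c = 1480 + 0.017 * 5290 = 1569.93

1569.93 m/s


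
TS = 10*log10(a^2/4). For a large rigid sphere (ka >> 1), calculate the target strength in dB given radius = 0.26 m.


TS = 10*log10(0.26^2 / 4) = 10*log10(0.0169) = -17.72

-17.72 dB


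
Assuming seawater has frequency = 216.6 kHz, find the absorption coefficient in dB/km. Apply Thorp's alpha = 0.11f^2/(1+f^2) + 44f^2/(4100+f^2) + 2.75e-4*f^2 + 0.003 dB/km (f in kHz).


f^2 = 46915.56
alpha = 0.11*46915.56/(1+46915.56) + 44*46915.56/(4100+46915.56) + 2.75e-4*46915.56 + 0.003 = 53.479

53.479 dB/km


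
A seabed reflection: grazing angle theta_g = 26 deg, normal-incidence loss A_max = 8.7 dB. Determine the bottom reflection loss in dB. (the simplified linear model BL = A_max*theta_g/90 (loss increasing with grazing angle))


BL = A_max * theta_g / 90 = 8.7 * 26 / 90 = 2.51

2.51 dB


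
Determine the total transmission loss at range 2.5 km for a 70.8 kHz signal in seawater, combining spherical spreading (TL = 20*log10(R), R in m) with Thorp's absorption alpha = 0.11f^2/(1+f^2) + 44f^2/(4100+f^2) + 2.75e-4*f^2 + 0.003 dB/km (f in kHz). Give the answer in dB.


Step 1 (Thorp): alpha = 0.11*5012.64/(1+5012.64) + 44*5012.64/(4100+5012.64) + 2.75e-4*5012.64 + 0.003 = 25.6948 dB/km
Step 2: TL_spread = 20*log10(2500) = 67.96 dB
Step 3: TL_abs = alpha*R = 25.6948 * 2.5 = 64.24 dB
Step 4: TL_total = 67.96 + 64.24 = 132.2

132.2 dB


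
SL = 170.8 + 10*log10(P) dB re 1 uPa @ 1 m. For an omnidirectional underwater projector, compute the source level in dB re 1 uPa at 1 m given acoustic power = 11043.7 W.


211.23 dB


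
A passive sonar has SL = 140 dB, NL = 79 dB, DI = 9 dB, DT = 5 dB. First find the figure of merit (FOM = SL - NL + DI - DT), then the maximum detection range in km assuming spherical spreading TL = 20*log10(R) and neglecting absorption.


Step 1: FOM = SL - NL + DI - DT = 140 - 79 + 9 - 5 = 65 dB
Step 2: at max range FOM = TL = 20*log10(R), so R = 10^(65/20) = 1778.28 m = 1.78 km

1.78 km


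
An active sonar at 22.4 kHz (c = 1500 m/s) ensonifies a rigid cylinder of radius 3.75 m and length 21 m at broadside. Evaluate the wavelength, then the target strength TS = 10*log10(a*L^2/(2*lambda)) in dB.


Step 1: lambda = c/f = 1500/22400 = 0.06696 m
Step 2: TS = 10*log10(a*L^2/(2*lambda)) = 10*log10(3.75*21^2/(2*0.06696)) = 40.92

40.92 dB


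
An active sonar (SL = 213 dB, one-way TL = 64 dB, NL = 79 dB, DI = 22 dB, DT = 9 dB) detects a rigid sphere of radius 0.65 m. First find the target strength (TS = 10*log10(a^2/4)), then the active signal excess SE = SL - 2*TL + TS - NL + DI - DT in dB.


Step 1: TS = 10*log10(0.65^2/4) = -9.76 dB
Step 2: SE = SL - 2*TL + TS - NL + DI - DT = 213 - 2*64 + (-9.76) - 79 + 22 - 9 = 9.24

9.24 dB


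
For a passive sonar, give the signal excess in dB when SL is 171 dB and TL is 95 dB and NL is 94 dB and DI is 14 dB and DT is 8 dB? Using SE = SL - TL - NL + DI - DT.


SE = SL - TL - NL + DI - DT = 171 - 95 - 94 + 14 - 8 = -12

-12 dB


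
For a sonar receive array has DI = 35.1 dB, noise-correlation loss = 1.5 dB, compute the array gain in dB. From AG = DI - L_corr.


AG = DI - L_corr = 35.1 - 1.5 = 33.6

33.6 dB


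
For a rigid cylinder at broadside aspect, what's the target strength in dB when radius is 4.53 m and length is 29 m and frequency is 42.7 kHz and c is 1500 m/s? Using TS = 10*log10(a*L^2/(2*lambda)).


lambda = 1500/42700 = 0.03513 m
TS = 10*log10(4.53*29^2/(2*0.03513)) = 47.34

47.34 dB


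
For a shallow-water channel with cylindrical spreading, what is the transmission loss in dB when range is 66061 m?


48.2 dB


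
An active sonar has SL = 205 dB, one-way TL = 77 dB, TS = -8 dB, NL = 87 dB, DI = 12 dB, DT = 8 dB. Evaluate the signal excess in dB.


SE = SL - 2*TL + TS - NL + DI - DT = 205 - 2*77 + (-8) - 87 + 12 - 8 = -40

-40 dB


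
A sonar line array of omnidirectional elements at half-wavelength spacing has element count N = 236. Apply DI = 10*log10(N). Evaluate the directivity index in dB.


DI = 10*log10(236) = 23.73

23.73 dB


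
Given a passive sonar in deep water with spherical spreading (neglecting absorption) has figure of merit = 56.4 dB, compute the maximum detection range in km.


At max range FOM = TL, so 20*log10(R) = 56.4
R = 10^(56.4/20) = 660.69 m = 0.66 km

0.66 km


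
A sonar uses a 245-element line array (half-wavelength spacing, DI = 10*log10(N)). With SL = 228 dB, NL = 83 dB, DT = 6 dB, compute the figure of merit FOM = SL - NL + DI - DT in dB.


Step 1: DI = 10*log10(245) = 23.89 dB
Step 2: FOM = SL - NL + DI - DT = 228 - 83 + 23.89 - 6 = 162.89

162.89 dB


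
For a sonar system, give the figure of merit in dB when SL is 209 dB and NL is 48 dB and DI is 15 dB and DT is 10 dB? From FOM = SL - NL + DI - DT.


166 dB


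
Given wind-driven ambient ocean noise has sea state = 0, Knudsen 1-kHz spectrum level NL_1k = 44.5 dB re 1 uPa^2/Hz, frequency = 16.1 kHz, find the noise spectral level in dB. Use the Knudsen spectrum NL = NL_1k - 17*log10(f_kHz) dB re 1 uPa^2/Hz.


23.98 dB


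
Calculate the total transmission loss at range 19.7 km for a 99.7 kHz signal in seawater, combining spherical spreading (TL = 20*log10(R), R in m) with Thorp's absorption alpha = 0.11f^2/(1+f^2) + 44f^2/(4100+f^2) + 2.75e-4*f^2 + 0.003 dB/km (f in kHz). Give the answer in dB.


755.64 dB


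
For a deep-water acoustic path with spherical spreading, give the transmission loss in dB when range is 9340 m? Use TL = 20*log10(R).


TL = 20*log10(9340) = 79.41

79.41 dB


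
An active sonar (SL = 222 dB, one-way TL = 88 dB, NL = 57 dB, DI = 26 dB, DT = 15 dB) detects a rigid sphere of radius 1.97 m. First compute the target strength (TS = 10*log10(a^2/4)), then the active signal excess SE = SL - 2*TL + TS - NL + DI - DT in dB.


Step 1: TS = 10*log10(1.97^2/4) = -0.13 dB
Step 2: SE = SL - 2*TL + TS - NL + DI - DT = 222 - 2*88 + (-0.13) - 57 + 26 - 15 = -0.13

-0.13 dB


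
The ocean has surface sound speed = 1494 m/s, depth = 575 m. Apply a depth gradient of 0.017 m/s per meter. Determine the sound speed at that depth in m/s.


1503.775 m/s


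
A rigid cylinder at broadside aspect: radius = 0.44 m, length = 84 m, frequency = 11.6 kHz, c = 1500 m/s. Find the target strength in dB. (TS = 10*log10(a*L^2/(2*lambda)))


40.79 dB


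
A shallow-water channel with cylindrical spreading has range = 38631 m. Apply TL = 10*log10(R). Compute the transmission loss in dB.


TL = 10*log10(38631) = 45.87

45.87 dB


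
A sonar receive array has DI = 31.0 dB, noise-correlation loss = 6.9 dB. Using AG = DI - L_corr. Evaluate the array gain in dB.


AG = DI - L_corr = 31.0 - 6.9 = 24.1

24.1 dB


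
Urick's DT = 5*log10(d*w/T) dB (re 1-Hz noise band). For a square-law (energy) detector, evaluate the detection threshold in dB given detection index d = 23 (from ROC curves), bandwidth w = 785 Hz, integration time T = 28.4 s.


DT = 5*log10(d*w/T) = 5*log10(23 * 785 / 28.4) = 5*log10(635.74) = 14.02

14.02 dB


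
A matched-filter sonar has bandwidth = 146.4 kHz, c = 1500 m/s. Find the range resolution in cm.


0.51 cm


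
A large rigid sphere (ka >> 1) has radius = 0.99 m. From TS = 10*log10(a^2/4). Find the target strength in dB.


TS = 10*log10(0.99^2 / 4) = 10*log10(0.245025) = -6.11

-6.11 dB


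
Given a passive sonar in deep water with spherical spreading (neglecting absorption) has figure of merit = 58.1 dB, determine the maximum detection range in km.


At max range FOM = TL, so 20*log10(R) = 58.1
R = 10^(58.1/20) = 803.53 m = 0.8 km

0.8 km


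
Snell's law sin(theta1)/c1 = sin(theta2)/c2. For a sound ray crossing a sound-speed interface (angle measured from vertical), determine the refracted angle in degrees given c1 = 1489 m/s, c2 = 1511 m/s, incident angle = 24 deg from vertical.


24.38 deg


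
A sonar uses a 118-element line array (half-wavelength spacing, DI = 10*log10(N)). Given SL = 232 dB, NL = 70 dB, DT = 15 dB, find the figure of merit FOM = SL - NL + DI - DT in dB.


Step 1: DI = 10*log10(118) = 20.72 dB
Step 2: FOM = SL - NL + DI - DT = 232 - 70 + 20.72 - 15 = 167.72

167.72 dB


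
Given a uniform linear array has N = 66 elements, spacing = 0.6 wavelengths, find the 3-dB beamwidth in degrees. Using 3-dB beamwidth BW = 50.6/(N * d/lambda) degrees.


1.28 deg


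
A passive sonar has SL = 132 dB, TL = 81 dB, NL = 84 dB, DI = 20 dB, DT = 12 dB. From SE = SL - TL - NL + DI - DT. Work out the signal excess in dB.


SE = SL - TL - NL + DI - DT = 132 - 81 - 84 + 20 - 12 = -25

-25 dB


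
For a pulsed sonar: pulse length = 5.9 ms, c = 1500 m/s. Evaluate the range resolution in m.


4.425 m


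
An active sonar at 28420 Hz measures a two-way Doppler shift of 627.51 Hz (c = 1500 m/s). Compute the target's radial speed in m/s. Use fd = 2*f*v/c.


From fd = 2*f*v/c, v = c*fd/(2*f) = 1500 * 627.51 / (2*28420) = 16.56

16.56 m/s


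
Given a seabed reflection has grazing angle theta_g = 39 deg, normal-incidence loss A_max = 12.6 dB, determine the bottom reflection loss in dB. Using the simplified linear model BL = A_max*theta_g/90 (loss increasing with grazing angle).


BL = A_max * theta_g / 90 = 12.6 * 39 / 90 = 5.46

5.46 dB


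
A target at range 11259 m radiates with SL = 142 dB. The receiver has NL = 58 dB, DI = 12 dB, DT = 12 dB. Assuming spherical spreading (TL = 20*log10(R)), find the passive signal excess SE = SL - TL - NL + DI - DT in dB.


2.97 dB


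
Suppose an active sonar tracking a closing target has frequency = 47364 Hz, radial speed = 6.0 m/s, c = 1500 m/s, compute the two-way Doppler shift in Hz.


fd = 2*f*v/c = 2 * 47364 * 6.0 / 1500 = 378.91

378.91 Hz


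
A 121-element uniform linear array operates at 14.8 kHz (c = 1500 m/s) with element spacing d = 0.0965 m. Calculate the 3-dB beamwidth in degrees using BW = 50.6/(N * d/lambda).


0.44 deg


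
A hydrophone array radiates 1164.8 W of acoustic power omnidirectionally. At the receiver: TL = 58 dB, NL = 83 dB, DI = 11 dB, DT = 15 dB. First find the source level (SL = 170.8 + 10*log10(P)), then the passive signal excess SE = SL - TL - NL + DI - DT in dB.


Step 1: SL = 170.8 + 10*log10(1164.8) = 201.46 dB
Step 2: SE = SL - TL - NL + DI - DT = 201.46 - 58 - 83 + 11 - 15 = 56.46

56.46 dB


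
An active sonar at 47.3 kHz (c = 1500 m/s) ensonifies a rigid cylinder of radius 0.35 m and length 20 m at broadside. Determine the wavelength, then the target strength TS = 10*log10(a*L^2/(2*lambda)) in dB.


Step 1: lambda = c/f = 1500/47300 = 0.03171 m
Step 2: TS = 10*log10(a*L^2/(2*lambda)) = 10*log10(0.35*20^2/(2*0.03171)) = 33.44

33.44 dB


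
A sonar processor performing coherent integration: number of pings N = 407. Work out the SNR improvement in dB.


Gain = 10*log10(407) = 26.1

26.1 dB


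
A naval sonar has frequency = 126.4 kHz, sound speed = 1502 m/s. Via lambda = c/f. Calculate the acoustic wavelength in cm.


lambda = c/f = 1502 / 126400 = 0.0119 m = 1.19 cm

1.19 cm


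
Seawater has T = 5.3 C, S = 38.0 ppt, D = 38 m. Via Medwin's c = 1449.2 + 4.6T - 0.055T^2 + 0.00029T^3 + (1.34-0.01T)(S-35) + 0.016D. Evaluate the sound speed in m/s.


c = 1449.2 + 4.6*5.3 - 0.055*5.3^2 + 0.00029*5.3^3 + (1.34 - 0.01*5.3)*(38.0 - 35) + 0.016*38 = 1476.55

1476.55 m/s


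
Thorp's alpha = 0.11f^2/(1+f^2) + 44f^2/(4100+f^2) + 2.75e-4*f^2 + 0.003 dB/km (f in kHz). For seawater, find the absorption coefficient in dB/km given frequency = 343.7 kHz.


75.123 dB/km


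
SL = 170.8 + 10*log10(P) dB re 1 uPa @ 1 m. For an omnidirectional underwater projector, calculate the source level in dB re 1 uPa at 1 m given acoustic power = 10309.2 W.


SL = 170.8 + 10*log10(10309.2) = 170.8 + 40.13 = 210.93

210.93 dB


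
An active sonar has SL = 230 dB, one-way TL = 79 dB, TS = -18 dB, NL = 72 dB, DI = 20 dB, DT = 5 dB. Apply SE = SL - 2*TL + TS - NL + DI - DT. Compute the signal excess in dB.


-3 dB


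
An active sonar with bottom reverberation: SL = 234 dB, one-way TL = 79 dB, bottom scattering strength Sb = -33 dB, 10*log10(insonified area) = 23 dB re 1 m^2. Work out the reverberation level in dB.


RL = SL - 2*TL + Sb + 10*log10(A) = 234 - 2*79 + (-33) + 23 = 66

66 dB


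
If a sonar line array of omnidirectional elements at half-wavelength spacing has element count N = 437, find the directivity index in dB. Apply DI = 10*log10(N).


DI = 10*log10(437) = 26.4

26.4 dB


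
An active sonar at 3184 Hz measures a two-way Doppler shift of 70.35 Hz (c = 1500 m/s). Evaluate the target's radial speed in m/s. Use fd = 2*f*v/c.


16.57 m/s


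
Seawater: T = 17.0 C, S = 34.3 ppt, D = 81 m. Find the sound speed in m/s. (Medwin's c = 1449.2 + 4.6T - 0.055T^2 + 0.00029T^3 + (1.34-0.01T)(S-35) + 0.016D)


c = 1449.2 + 4.6*17.0 - 0.055*17.0^2 + 0.00029*17.0^3 + (1.34 - 0.01*17.0)*(34.3 - 35) + 0.016*81 = 1513.41

1513.41 m/s


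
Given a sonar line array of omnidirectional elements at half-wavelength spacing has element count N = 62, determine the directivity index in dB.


17.92 dB


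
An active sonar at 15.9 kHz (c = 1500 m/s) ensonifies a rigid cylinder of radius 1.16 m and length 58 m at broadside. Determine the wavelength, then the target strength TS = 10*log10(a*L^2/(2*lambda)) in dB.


Step 1: lambda = c/f = 1500/15900 = 0.09434 m
Step 2: TS = 10*log10(a*L^2/(2*lambda)) = 10*log10(1.16*58^2/(2*0.09434)) = 43.16

43.16 dB


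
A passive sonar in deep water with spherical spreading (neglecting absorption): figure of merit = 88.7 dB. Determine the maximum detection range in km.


At max range FOM = TL, so 20*log10(R) = 88.7
R = 10^(88.7/20) = 27227.01 m = 27.23 km

27.23 km


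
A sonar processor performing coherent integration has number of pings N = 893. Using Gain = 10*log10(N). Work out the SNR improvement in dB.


29.51 dB


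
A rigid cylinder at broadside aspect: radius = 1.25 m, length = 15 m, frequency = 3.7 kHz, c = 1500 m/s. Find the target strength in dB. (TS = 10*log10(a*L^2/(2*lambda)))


lambda = 1500/3700 = 0.40541 m
TS = 10*log10(1.25*15^2/(2*0.40541)) = 25.4

25.4 dB


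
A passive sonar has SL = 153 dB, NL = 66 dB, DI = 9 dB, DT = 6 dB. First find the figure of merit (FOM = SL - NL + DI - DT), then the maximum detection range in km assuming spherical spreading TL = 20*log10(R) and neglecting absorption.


Step 1: FOM = SL - NL + DI - DT = 153 - 66 + 9 - 6 = 90 dB
Step 2: at max range FOM = TL = 20*log10(R), so R = 10^(90/20) = 31622.78 m = 31.62 km

31.62 km


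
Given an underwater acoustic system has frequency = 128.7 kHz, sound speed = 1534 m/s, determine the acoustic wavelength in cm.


lambda = c/f = 1534 / 128700 = 0.0119 m = 1.19 cm

1.19 cm


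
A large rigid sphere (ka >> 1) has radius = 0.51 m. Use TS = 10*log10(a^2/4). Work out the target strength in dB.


TS = 10*log10(0.51^2 / 4) = 10*log10(0.065025) = -11.87

-11.87 dB


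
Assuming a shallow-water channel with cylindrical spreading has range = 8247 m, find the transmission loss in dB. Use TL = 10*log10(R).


TL = 10*log10(8247) = 39.16

39.16 dB


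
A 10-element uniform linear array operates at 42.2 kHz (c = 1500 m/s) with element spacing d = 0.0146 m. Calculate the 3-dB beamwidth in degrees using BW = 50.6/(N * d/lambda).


12.32 deg


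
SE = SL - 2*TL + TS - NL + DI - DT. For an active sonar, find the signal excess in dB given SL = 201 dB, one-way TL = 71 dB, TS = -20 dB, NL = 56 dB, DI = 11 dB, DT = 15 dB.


SE = SL - 2*TL + TS - NL + DI - DT = 201 - 2*71 + (-20) - 56 + 11 - 15 = -21

-21 dB


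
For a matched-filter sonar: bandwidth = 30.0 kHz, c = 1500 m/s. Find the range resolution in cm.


2.5 cm


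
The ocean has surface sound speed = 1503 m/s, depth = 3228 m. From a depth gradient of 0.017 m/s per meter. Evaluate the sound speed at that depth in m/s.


c = 1503 + 0.017 * 3228 = 1557.876

1557.876 m/s


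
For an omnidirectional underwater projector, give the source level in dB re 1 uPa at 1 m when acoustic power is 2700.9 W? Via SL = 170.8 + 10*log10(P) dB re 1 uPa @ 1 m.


SL = 170.8 + 10*log10(2700.9) = 170.8 + 34.32 = 205.12

205.12 dB
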